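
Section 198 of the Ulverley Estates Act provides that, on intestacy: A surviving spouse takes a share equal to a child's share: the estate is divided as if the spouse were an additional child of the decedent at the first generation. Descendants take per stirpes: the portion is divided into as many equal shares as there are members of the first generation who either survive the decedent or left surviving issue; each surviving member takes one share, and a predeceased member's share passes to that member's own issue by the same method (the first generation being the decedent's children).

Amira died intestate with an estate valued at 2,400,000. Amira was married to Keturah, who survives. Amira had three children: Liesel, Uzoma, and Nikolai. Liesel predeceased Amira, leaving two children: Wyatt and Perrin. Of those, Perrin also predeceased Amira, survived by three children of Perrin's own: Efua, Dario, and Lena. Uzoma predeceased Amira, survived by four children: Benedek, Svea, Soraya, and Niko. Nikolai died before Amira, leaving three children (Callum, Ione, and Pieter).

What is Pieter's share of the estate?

Pieter receives 200,000.

The spouse counts as an additional share at the children's level, so there are 4 primary shares of 600,000. Keturah takes one such share (600,000).
The children's combined portion (1,800,000) is divided into 3 shares of 600,000: Liesel's 600,000 share passes to Liesel's issue; Uzoma's 600,000 share passes to Uzoma's issue; Nikolai's 600,000 share passes to Nikolai's issue.
Liesel's share (600,000) is divided into 2 shares of 300,000: Wyatt takes 300,000; Perrin's 300,000 share passes to Perrin's issue.
Perrin's share (300,000) is divided into 3 shares of 100,000: Efua, Dario, and Lena each take 100,000.
Uzoma's share (600,000) is divided into 4 shares of 150,000: Benedek, Svea, Soraya, and Niko each take 150,000.
Nikolai's share (600,000) is divided into 3 shares of 200,000: Callum, Ione, and Pieter each take 200,000.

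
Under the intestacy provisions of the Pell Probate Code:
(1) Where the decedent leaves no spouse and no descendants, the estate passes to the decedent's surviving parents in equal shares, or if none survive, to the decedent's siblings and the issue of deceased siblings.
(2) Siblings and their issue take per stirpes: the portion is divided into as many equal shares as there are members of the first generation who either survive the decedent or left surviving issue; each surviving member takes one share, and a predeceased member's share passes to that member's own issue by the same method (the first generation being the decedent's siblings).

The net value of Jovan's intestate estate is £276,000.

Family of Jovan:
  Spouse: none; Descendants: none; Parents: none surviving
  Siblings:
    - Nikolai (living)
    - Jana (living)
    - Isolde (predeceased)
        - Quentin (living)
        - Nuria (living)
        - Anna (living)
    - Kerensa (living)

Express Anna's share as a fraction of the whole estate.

The entire £276,000 passes to the siblings and their issue.
That amount (£276,000) is divided into 4 shares of £69,000: Nikolai, Jana, and Kerensa each take £69,000; Isolde's £69,000 share passes to Isolde's issue.
Isolde's share (£69,000) is divided into 3 shares of £23,000: Quentin, Nuria, and Anna each take £23,000.

Anna receives 1/12 of the estate.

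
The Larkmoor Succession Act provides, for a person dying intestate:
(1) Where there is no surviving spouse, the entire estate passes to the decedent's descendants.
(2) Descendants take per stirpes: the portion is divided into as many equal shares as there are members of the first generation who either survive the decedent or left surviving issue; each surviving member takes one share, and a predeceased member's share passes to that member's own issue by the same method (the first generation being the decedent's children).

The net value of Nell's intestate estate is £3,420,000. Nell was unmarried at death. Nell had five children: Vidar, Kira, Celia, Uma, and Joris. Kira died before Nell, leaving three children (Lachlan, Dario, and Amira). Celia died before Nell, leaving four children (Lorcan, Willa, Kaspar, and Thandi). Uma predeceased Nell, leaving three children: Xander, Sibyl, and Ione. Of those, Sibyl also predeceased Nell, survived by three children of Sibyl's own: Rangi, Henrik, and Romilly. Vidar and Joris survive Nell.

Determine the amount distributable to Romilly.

The entire £3,420,000 passes to the descendants.
That amount (£3,420,000) is divided into 5 shares of £684,000: Vidar and Joris each take £684,000; Kira's £684,000 share passes to Kira's issue; Celia's £684,000 share passes to Celia's issue; Uma's £684,000 share passes to Uma's issue.
Kira's share (£684,000) is divided into 3 shares of £228,000: Lachlan, Dario, and Amira each take £228,000.
Celia's share (£684,000) is divided into 4 shares of £171,000: Lorcan, Willa, Kaspar, and Thandi each take £171,000.
Uma's share (£684,000) is divided into 3 shares of £228,000: Xander and Ione each take £228,000; Sibyl's £228,000 share passes to Sibyl's issue.
Sibyl's share (£228,000) is divided into 3 shares of £76,000: Rangi, Henrik, and Romilly each take £76,000.

Romilly receives £76,000.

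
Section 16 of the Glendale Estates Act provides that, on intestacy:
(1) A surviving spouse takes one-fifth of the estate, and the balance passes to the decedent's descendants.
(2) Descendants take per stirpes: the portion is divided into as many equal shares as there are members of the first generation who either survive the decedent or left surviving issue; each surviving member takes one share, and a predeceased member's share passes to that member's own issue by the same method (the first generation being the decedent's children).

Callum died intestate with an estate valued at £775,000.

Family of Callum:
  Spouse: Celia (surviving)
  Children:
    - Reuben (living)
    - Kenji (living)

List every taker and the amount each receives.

Celia takes one-fifth of £775,000 = £155,000. The remaining £620,000 passes to the descendants.
The descendants' portion (£620,000) is divided into 2 shares of £310,000: Reuben and Kenji each take £310,000.

Celia: £155,000; Reuben: £310,000; Kenji: £310,000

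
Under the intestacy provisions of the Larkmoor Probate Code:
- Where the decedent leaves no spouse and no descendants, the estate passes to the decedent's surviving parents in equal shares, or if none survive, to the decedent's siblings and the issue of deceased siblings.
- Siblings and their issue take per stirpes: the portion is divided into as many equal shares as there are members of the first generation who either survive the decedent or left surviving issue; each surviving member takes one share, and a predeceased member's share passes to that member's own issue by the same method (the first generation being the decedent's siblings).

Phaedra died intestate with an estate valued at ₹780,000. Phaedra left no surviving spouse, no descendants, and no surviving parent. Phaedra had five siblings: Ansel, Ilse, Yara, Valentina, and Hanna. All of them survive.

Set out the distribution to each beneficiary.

Ansel: ₹156,000; Ilse: ₹156,000; Yara: ₹156,000; Valentina: ₹156,000; Hanna: ₹156,000

The entire ₹780,000 passes to the siblings and their issue.
That amount (₹780,000) is divided into 5 shares of ₹156,000: Ansel, Ilse, Yara, Valentina, and Hanna each take ₹156,000.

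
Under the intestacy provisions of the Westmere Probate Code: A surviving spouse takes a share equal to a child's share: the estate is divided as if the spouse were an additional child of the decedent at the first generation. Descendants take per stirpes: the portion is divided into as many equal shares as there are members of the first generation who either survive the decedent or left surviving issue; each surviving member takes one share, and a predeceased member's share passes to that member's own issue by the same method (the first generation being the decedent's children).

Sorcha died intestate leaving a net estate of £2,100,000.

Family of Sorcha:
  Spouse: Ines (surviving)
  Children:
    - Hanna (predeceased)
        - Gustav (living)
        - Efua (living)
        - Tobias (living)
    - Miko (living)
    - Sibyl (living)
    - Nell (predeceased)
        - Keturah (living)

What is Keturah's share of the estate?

The spouse counts as an additional share at the children's level, so there are 5 primary shares of £420,000. Ines takes one such share (£420,000).
The children's combined portion (£1,680,000) is divided into 4 shares of £420,000: Miko and Sibyl each take £420,000; Hanna's £420,000 share passes to Hanna's issue; Nell's £420,000 share passes to Nell's issue.
Hanna's share (£420,000) is divided into 3 shares of £140,000: Gustav, Efua, and Tobias each take £140,000.
Nell's share (£420,000) passes entirely to Keturah.

Keturah receives £420,000.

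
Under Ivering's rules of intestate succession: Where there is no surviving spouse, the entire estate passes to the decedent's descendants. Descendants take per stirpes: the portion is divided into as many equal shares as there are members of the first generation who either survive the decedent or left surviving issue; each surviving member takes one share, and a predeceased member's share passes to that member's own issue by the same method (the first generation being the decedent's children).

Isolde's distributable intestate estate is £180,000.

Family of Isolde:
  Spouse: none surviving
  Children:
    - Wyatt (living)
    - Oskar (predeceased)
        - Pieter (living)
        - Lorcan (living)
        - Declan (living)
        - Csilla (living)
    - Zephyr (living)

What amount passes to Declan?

The entire £180,000 passes to the descendants.
That amount (£180,000) is divided into 3 shares of £60,000: Wyatt and Zephyr each take £60,000; Oskar's £60,000 share passes to Oskar's issue.
Oskar's share (£60,000) is divided into 4 shares of £15,000: Pieter, Lorcan, Declan, and Csilla each take £15,000.

Declan receives £15,000.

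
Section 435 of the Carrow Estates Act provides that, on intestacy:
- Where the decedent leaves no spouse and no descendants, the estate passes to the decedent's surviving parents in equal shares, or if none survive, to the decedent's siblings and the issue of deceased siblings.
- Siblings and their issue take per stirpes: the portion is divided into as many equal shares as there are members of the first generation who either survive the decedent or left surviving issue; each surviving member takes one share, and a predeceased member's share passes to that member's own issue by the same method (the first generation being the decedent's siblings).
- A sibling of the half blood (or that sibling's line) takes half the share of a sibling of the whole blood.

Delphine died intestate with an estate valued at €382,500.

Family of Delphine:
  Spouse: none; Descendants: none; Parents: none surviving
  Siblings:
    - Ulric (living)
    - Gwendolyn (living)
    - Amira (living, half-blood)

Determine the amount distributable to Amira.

Amira receives €76,500.

The entire €382,500 passes to the siblings and their issue.
Counting each half-blood sibling's line as half a unit, there are 5/2 units in €382,500, so one unit is €153,000. Whole-blood lines (Ulric and Gwendolyn) take €153,000 each; half-blood lines (Amira) take €76,500 each.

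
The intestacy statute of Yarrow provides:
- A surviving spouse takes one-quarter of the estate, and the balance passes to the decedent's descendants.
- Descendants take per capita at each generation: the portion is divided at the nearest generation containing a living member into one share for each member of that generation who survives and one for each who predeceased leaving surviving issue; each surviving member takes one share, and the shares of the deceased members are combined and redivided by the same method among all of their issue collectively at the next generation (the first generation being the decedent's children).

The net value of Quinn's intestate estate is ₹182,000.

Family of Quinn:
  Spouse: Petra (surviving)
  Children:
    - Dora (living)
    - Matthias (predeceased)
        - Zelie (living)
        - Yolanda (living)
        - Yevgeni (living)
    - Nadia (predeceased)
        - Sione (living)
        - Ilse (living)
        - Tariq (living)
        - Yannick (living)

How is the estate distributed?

Petra takes one-quarter of ₹182,000 = ₹45,500. The remaining ₹136,500 passes to the descendants.
The descendants' portion (₹136,500) is divided at the children's generation into 3 shares of ₹45,500. Dora takes ₹45,500. The 2 shares of the deceased (Matthias and Nadia) are combined into a pool of ₹91,000.
That pool (₹91,000) is divided at the grandchildren's generation equally among Zelie, Yolanda, Yevgeni, Sione, Ilse, Tariq, and Yannick: ₹13,000 each.

Petra: ₹45,500; Dora: ₹45,500; Zelie: ₹13,000; Yolanda: ₹13,000; Yevgeni: ₹13,000; Sione: ₹13,000; Ilse: ₹13,000; Tariq: ₹13,000; Yannick: ₹13,000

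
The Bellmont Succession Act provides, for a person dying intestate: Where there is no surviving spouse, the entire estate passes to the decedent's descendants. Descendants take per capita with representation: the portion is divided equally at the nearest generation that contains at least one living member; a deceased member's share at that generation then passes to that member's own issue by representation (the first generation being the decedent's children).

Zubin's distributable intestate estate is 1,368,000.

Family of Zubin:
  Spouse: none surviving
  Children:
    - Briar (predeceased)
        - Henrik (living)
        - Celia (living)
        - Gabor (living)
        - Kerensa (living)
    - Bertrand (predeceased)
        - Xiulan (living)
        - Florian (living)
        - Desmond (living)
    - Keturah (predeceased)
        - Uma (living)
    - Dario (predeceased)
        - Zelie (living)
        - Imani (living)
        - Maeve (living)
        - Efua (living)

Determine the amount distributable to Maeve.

Maeve receives 114,000.

The entire 1,368,000 passes to the descendants.
No child survives, so the initial division is made at the grandchildren's generation.
That amount (1,368,000) is divided into 12 shares of 114,000: Henrik, Celia, Gabor, Kerensa, Xiulan, Florian, Desmond, Uma, Zelie, Imani, Maeve, and Efua each take 114,000.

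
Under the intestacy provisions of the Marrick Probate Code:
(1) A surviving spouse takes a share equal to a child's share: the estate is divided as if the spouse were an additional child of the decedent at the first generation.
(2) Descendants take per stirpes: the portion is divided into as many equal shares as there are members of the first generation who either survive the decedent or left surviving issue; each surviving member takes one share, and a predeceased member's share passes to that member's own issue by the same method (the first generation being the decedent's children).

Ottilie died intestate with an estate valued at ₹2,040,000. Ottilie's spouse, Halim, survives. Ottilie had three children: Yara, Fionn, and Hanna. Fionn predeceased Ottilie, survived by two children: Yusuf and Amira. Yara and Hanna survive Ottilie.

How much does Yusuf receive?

Yusuf receives ₹255,000.

The spouse counts as an additional share at the children's level, so there are 4 primary shares of ₹510,000. Halim takes one such share (₹510,000).
The children's combined portion (₹1,530,000) is divided into 3 shares of ₹510,000: Yara and Hanna each take ₹510,000; Fionn's ₹510,000 share passes to Fionn's issue.
Fionn's share (₹510,000) is divided into 2 shares of ₹255,000: Yusuf and Amira each take ₹255,000.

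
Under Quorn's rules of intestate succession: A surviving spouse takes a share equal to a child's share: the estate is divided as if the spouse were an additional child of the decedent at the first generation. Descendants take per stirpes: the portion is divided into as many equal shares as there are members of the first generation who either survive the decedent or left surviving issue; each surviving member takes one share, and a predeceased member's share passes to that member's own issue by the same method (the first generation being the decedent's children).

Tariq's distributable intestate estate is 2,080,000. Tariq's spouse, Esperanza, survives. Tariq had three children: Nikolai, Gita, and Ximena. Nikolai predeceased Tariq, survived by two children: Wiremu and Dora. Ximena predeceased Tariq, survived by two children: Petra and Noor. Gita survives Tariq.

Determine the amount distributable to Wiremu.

The spouse counts as an additional share at the children's level, so there are 4 primary shares of 520,000. Esperanza takes one such share (520,000).
The children's combined portion (1,560,000) is divided into 3 shares of 520,000: Gita takes 520,000; Nikolai's 520,000 share passes to Nikolai's issue; Ximena's 520,000 share passes to Ximena's issue.
Nikolai's share (520,000) is divided into 2 shares of 260,000: Wiremu and Dora each take 260,000.
Ximena's share (520,000) is divided into 2 shares of 260,000: Petra and Noor each take 260,000.

Wiremu receives 260,000.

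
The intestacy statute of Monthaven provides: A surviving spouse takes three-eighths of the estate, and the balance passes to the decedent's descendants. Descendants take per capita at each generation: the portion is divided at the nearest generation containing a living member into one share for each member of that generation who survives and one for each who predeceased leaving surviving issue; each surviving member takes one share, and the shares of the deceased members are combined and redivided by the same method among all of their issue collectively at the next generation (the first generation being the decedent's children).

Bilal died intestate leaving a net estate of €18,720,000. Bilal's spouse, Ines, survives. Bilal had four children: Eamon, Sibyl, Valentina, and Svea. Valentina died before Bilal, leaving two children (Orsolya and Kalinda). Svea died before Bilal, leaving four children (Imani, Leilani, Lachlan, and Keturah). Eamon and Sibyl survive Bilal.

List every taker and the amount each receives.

Ines: €7,020,000; Eamon: €2,925,000; Sibyl: €2,925,000; Orsolya: €975,000; Kalinda: €975,000; Imani: €975,000; Leilani: €975,000; Lachlan: €975,000; Keturah: €975,000

Ines takes three-eighths of €18,720,000 = €7,020,000. The remaining €11,700,000 passes to the descendants.
The descendants' portion (€11,700,000) is divided at the children's generation into 4 shares of €2,925,000. Eamon and Sibyl each take €2,925,000. The 2 shares of the deceased (Valentina and Svea) are combined into a pool of €5,850,000.
That pool (€5,850,000) is divided at the grandchildren's generation equally among Orsolya, Kalinda, Imani, Leilani, Lachlan, and Keturah: €975,000 each.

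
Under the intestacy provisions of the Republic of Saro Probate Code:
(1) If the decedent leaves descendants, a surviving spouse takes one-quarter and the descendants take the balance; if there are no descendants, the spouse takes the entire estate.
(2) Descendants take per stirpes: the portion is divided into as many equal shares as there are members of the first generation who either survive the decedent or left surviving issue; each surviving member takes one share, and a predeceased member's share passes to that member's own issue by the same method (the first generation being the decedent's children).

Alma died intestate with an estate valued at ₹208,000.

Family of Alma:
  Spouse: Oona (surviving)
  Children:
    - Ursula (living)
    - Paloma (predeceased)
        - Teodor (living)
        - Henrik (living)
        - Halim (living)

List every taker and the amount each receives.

Oona takes one-quarter of ₹208,000 = ₹52,000. The remaining ₹156,000 passes to the descendants.
The descendants' portion (₹156,000) is divided into 2 shares of ₹78,000: Ursula takes ₹78,000; Paloma's ₹78,000 share passes to Paloma's issue.
Paloma's share (₹78,000) is divided into 3 shares of ₹26,000: Teodor, Henrik, and Halim each take ₹26,000.

Oona: ₹52,000; Ursula: ₹78,000; Teodor: ₹26,000; Henrik: ₹26,000; Halim: ₹26,000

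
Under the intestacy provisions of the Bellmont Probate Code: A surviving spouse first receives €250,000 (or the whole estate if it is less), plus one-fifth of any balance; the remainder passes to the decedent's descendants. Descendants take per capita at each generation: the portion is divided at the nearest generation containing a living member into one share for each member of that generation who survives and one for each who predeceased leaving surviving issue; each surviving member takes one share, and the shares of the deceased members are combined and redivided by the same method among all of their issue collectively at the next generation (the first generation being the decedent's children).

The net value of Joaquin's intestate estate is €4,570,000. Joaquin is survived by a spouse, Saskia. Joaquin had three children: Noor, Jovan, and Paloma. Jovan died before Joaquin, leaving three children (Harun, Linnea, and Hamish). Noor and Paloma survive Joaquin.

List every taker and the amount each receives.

Saskia first takes €250,000, leaving a balance of €4,320,000. Saskia then takes one-fifth of the balance (€864,000), for a total of €1,114,000. The remaining €3,456,000 passes to the descendants.
The descendants' portion (€3,456,000) is divided at the children's generation into 3 shares of €1,152,000. Noor and Paloma each take €1,152,000. The remaining share for the deceased Jovan (€1,152,000) is carried to the next generation.
That pool (€1,152,000) is divided at the grandchildren's generation equally among Harun, Linnea, and Hamish: €384,000 each.

Saskia: €1,114,000; Noor: €1,152,000; Harun: €384,000; Linnea: €384,000; Hamish: €384,000; Paloma: €1,152,000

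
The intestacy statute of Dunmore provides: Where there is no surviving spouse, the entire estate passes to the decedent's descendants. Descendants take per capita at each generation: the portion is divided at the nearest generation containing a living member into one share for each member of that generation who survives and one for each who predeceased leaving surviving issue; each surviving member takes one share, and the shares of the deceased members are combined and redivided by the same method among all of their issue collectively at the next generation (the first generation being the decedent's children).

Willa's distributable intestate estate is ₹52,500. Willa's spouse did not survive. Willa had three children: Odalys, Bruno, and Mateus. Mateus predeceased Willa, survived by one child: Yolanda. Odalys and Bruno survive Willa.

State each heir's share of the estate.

The entire ₹52,500 passes to the descendants.
That amount (₹52,500) is divided at the children's generation into 3 shares of ₹17,500. Odalys and Bruno each take ₹17,500. The remaining share for the deceased Mateus (₹17,500) is carried to the next generation.
That pool (₹17,500) passes entirely to Yolanda, the sole taker at the grandchildren's generation.

Odalys: ₹17,500; Bruno: ₹17,500; Yolanda: ₹17,500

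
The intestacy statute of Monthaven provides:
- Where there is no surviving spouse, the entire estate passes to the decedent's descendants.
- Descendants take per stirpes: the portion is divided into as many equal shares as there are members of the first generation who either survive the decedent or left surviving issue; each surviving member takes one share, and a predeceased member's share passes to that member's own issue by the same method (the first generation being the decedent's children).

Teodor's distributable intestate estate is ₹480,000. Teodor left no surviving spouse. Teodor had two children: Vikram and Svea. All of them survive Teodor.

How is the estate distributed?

Vikram: ₹240,000; Svea: ₹240,000

The entire ₹480,000 passes to the descendants.
That amount (₹480,000) is divided into 2 shares of ₹240,000: Vikram and Svea each take ₹240,000.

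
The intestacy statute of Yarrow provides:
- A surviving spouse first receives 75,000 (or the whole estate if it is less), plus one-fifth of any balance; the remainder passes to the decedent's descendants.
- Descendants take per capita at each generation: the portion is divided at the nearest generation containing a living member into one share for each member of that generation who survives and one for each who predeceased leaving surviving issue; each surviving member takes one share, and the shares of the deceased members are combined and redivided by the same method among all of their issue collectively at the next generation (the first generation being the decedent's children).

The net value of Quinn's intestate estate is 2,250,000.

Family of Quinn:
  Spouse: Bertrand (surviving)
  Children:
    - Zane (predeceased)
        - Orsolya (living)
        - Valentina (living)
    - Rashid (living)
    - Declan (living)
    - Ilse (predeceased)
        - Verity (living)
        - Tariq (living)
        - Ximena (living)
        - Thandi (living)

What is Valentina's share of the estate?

Valentina receives 145,000.

Bertrand first takes 75,000, leaving a balance of 2,175,000. Bertrand then takes one-fifth of the balance (435,000), for a total of 510,000. The remaining 1,740,000 passes to the descendants.
The descendants' portion (1,740,000) is divided at the children's generation into 4 shares of 435,000. Rashid and Declan each take 435,000. The 2 shares of the deceased (Zane and Ilse) are combined into a pool of 870,000.
That pool (870,000) is divided at the grandchildren's generation equally among Orsolya, Valentina, Verity, Tariq, Ximena, and Thandi: 145,000 each.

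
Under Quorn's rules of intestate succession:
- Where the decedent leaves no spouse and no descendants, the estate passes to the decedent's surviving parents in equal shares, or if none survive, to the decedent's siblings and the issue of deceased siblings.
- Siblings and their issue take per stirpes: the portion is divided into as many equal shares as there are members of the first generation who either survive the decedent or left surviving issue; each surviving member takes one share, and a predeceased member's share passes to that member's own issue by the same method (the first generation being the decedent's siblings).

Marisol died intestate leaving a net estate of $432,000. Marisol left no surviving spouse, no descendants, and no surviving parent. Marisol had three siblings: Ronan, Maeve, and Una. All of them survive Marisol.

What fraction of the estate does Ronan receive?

The entire $432,000 passes to the siblings and their issue.
That amount ($432,000) is divided into 3 shares of $144,000: Ronan, Maeve, and Una each take $144,000.

Ronan receives 1/3 of the estate.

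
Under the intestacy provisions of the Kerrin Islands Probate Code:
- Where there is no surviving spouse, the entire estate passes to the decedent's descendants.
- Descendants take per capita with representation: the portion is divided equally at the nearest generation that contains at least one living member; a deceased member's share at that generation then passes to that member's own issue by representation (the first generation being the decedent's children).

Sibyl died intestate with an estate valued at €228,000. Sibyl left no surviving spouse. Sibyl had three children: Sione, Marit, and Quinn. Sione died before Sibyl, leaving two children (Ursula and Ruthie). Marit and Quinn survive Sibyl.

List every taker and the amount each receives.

The entire €228,000 passes to the descendants.
That amount (€228,000) is divided into 3 shares of €76,000: Marit and Quinn each take €76,000; Sione's €76,000 share passes to Sione's issue.
Sione's share (€76,000) is divided into 2 shares of €38,000: Ursula and Ruthie each take €38,000.

Ursula: €38,000; Ruthie: €38,000; Marit: €76,000; Quinn: €76,000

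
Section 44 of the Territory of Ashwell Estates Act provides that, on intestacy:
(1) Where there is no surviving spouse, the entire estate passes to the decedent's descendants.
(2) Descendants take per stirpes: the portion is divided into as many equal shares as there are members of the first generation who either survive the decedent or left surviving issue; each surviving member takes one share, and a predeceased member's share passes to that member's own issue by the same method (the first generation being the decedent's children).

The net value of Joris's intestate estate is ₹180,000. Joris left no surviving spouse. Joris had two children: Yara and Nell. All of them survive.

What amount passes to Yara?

The entire ₹180,000 passes to the descendants.
That amount (₹180,000) is divided into 2 shares of ₹90,000: Yara and Nell each take ₹90,000.

Yara receives ₹90,000.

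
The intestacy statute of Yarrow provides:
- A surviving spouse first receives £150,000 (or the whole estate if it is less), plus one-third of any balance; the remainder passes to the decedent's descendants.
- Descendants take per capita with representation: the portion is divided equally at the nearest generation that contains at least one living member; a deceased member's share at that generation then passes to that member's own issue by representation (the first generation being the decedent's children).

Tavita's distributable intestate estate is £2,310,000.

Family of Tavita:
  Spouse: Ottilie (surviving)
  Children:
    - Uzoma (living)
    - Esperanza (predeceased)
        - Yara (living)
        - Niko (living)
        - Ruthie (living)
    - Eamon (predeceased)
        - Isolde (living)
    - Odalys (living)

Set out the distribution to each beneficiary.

Ottilie first takes £150,000, leaving a balance of £2,160,000. Ottilie then takes one-third of the balance (£720,000), for a total of £870,000. The remaining £1,440,000 passes to the descendants.
The descendants' portion (£1,440,000) is divided into 4 shares of £360,000: Uzoma and Odalys each take £360,000; Esperanza's £360,000 share passes to Esperanza's issue; Eamon's £360,000 share passes to Eamon's issue.
Esperanza's share (£360,000) is divided into 3 shares of £120,000: Yara, Niko, and Ruthie each take £120,000.
Eamon's share (£360,000) passes entirely to Isolde.

Ottilie: £870,000; Uzoma: £360,000; Yara: £120,000; Niko: £120,000; Ruthie: £120,000; Isolde: £360,000; Odalys: £360,000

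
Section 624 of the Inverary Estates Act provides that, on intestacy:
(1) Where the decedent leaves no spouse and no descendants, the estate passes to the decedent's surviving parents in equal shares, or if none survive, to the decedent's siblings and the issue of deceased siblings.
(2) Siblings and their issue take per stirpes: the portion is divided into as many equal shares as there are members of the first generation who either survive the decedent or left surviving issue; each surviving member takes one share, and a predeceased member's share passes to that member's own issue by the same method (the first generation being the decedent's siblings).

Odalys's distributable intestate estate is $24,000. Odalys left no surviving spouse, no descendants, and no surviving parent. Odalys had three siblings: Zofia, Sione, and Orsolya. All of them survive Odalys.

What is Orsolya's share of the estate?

Orsolya receives $8,000.

The entire $24,000 passes to the siblings and their issue.
That amount ($24,000) is divided into 3 shares of $8,000: Zofia, Sione, and Orsolya each take $8,000.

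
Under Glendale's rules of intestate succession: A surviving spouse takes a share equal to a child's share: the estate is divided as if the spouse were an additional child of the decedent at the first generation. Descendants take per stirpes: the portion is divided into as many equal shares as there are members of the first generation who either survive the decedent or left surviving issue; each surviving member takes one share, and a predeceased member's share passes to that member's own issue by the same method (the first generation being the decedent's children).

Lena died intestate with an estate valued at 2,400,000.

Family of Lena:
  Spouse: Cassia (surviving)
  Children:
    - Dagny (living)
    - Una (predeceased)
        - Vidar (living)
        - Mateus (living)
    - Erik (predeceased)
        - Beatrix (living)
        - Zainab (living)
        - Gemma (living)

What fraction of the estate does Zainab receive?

The spouse counts as an additional share at the children's level, so there are 4 primary shares of 600,000. Cassia takes one such share (600,000).
The children's combined portion (1,800,000) is divided into 3 shares of 600,000: Dagny takes 600,000; Una's 600,000 share passes to Una's issue; Erik's 600,000 share passes to Erik's issue.
Una's share (600,000) is divided into 2 shares of 300,000: Vidar and Mateus each take 300,000.
Erik's share (600,000) is divided into 3 shares of 200,000: Beatrix, Zainab, and Gemma each take 200,000.

Zainab receives 1/12 of the estate.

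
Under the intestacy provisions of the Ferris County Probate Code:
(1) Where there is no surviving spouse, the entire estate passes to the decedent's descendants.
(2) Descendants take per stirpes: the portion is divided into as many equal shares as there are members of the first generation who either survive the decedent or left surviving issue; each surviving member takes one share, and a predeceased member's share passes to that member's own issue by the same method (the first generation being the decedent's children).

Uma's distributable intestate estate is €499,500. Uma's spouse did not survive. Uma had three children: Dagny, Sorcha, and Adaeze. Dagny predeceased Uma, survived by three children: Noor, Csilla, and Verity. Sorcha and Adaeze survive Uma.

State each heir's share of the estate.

Noor: €55,500; Csilla: €55,500; Verity: €55,500; Sorcha: €166,500; Adaeze: €166,500

The entire €499,500 passes to the descendants.
That amount (€499,500) is divided into 3 shares of €166,500: Sorcha and Adaeze each take €166,500; Dagny's €166,500 share passes to Dagny's issue.
Dagny's share (€166,500) is divided into 3 shares of €55,500: Noor, Csilla, and Verity each take €55,500.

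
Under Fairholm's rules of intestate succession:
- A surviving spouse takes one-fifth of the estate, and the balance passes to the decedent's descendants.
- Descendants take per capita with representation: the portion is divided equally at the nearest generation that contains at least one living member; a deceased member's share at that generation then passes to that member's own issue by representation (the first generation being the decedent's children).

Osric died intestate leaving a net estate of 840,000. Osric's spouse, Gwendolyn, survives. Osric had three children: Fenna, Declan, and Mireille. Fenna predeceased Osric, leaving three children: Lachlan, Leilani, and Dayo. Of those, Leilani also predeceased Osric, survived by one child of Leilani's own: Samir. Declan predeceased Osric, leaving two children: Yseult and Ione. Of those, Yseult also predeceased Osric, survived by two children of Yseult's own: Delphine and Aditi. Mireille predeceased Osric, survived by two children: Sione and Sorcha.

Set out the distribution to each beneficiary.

Gwendolyn: 168,000; Lachlan: 96,000; Samir: 96,000; Dayo: 96,000; Delphine: 48,000; Aditi: 48,000; Ione: 96,000; Sione: 96,000; Sorcha: 96,000

Gwendolyn takes one-fifth of 840,000 = 168,000. The remaining 672,000 passes to the descendants.
No child survives, so the initial division is made at the grandchildren's generation.
The descendants' portion (672,000) is divided into 7 shares of 96,000: Lachlan, Dayo, Ione, Sione, and Sorcha each take 96,000; Leilani's 96,000 share passes to Leilani's issue; Yseult's 96,000 share passes to Yseult's issue.
Leilani's share (96,000) passes entirely to Samir.
Yseult's share (96,000) is divided into 2 shares of 48,000: Delphine and Aditi each take 48,000.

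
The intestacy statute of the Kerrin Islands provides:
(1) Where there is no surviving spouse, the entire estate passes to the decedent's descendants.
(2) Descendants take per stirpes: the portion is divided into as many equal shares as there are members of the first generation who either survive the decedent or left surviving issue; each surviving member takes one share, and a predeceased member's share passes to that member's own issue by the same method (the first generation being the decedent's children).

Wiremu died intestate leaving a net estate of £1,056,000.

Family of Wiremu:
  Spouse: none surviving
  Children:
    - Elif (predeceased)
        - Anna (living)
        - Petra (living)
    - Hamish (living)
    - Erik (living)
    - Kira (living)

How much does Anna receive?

The entire £1,056,000 passes to the descendants.
That amount (£1,056,000) is divided into 4 shares of £264,000: Hamish, Erik, and Kira each take £264,000; Elif's £264,000 share passes to Elif's issue.
Elif's share (£264,000) is divided into 2 shares of £132,000: Anna and Petra each take £132,000.

Anna receives £132,000.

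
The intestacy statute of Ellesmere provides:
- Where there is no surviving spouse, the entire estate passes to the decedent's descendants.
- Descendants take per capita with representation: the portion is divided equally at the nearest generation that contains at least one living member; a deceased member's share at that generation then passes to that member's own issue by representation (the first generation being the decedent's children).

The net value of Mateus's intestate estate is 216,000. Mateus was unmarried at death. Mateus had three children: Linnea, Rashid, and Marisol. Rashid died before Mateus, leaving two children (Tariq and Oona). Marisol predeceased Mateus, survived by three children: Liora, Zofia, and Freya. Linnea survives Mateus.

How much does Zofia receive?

Zofia receives 24,000.

The entire 216,000 passes to the descendants.
That amount (216,000) is divided into 3 shares of 72,000: Linnea takes 72,000; Rashid's 72,000 share passes to Rashid's issue; Marisol's 72,000 share passes to Marisol's issue.
Rashid's share (72,000) is divided into 2 shares of 36,000: Tariq and Oona each take 36,000.
Marisol's share (72,000) is divided into 3 shares of 24,000: Liora, Zofia, and Freya each take 24,000.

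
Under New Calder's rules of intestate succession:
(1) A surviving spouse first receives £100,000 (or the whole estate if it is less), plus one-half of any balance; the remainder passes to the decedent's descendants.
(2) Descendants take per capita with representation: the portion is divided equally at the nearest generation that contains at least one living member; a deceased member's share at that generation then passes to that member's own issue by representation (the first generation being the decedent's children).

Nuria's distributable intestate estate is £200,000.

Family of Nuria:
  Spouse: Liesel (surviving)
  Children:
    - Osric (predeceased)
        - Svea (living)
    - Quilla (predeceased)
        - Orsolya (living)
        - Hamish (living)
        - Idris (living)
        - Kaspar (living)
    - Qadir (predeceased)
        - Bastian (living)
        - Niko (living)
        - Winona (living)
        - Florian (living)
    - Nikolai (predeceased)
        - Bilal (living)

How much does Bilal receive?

Liesel first takes £100,000, leaving a balance of £100,000. Liesel then takes one-half of the balance (£50,000), for a total of £150,000. The remaining £50,000 passes to the descendants.
No child survives, so the initial division is made at the grandchildren's generation.
The descendants' portion (£50,000) is divided into 10 shares of £5,000: Svea, Orsolya, Hamish, Idris, Kaspar, Bastian, Niko, Winona, Florian, and Bilal each take £5,000.

Bilal receives £5,000.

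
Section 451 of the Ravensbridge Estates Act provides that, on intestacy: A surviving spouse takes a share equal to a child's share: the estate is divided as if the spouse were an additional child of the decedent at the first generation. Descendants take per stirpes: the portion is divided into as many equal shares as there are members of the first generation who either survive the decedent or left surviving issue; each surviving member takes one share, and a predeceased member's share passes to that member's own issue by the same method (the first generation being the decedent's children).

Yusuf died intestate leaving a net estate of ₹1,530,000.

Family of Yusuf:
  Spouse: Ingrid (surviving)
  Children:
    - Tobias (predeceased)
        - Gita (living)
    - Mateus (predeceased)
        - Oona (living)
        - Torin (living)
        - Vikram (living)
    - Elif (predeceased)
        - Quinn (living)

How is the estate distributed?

The spouse counts as an additional share at the children's level, so there are 4 primary shares of ₹382,500. Ingrid takes one such share (₹382,500).
The children's combined portion (₹1,147,500) is divided into 3 shares of ₹382,500: Tobias's ₹382,500 share passes to Tobias's issue; Mateus's ₹382,500 share passes to Mateus's issue; Elif's ₹382,500 share passes to Elif's issue.
Tobias's share (₹382,500) passes entirely to Gita.
Mateus's share (₹382,500) is divided into 3 shares of ₹127,500: Oona, Torin, and Vikram each take ₹127,500.
Elif's share (₹382,500) passes entirely to Quinn.

Ingrid: ₹382,500; Gita: ₹382,500; Oona: ₹127,500; Torin: ₹127,500; Vikram: ₹127,500; Quinn: ₹382,500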